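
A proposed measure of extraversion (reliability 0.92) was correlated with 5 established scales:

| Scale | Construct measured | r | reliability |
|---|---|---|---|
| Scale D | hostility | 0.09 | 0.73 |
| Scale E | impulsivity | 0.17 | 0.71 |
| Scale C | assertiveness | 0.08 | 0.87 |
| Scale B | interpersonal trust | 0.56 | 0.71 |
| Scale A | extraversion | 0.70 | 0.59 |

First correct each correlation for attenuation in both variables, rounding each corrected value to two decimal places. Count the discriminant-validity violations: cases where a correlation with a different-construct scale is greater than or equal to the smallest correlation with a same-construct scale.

Disattenuated r (r / √(r_scale · r_new)):
  Scale D (disc): 0.09 / √(0.73·0.92) = 0.11
  Scale E (disc): 0.17 / √(0.71·0.92) = 0.21
  Scale C (disc): 0.08 / √(0.87·0.92) = 0.09
  Scale B (disc): 0.56 / √(0.71·0.92) = 0.69
  Scale A (conv): 0.70 / √(0.59·0.92) = 0.95
Smallest convergent = 0.95. Discriminant values: 0.11, 0.21, 0.09, 0.69; count ≥ 0.95 → 0.

0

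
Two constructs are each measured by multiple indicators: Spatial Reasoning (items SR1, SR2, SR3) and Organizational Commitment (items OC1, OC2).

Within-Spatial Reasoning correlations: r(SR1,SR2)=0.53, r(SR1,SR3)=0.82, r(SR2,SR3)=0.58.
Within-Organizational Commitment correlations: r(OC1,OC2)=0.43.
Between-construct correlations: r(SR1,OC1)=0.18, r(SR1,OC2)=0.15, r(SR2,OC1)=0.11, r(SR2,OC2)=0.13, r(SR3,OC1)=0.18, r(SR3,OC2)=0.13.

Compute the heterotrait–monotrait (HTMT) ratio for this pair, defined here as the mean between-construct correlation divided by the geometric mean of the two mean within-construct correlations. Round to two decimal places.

Mean between = 0.88/6 = 0.1467.
Mean within-SR = 1.93/3 = 0.6433; mean within-OC = 0.43/1 = 0.4300.
Geometric mean = √(0.6433 × 0.4300) = 0.5259.
HTMT = 0.1467 / 0.5259 = 0.28.

0.28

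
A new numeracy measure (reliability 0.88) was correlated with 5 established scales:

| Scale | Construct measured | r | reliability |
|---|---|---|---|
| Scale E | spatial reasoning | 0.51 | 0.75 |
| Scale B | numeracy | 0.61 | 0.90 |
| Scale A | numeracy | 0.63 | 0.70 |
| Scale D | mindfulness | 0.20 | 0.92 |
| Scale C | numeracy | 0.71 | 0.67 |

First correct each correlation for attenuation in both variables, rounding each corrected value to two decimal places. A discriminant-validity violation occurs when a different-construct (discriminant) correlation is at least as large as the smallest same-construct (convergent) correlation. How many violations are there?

0

Disattenuated r (r / √(r_scale · r_new)):
  Scale E (disc): 0.51 / √(0.75·0.88) = 0.63
  Scale B (conv): 0.61 / √(0.90·0.88) = 0.69
  Scale A (conv): 0.63 / √(0.70·0.88) = 0.80
  Scale D (disc): 0.20 / √(0.92·0.88) = 0.22
  Scale C (conv): 0.71 / √(0.67·0.88) = 0.92
Smallest convergent = 0.69. Discriminant values: 0.63, 0.22; count ≥ 0.69 → 0.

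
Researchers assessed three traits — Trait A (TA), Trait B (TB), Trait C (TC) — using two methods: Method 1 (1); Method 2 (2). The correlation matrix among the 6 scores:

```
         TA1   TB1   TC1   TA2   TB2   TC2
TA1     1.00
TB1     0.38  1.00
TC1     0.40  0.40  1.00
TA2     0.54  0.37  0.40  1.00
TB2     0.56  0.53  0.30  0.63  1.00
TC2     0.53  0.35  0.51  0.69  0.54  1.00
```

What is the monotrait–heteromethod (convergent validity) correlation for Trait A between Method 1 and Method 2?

Same trait (TA), different methods: r(TA1, TA2) = 0.54.

0.54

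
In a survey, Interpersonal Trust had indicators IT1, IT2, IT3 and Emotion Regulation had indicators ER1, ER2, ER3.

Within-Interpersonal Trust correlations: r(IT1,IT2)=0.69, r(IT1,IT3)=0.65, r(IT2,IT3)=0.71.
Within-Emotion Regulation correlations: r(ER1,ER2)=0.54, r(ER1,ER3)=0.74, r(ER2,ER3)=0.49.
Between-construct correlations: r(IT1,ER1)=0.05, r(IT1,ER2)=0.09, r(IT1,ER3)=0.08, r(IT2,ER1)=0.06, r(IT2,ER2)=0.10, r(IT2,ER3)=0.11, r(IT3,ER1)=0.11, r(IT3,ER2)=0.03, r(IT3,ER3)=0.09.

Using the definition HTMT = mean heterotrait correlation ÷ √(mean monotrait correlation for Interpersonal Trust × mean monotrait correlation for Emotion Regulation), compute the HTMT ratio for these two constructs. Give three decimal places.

0.126

Mean heterotrait r = 0.72/9 = 0.0800.
Mean within-IT = 2.05/3 = 0.6833; mean within-ER = 1.77/3 = 0.5900.
Geometric mean = √(0.6833 × 0.5900) = 0.6349.
HTMT = 0.0800 / 0.6349 = 0.126.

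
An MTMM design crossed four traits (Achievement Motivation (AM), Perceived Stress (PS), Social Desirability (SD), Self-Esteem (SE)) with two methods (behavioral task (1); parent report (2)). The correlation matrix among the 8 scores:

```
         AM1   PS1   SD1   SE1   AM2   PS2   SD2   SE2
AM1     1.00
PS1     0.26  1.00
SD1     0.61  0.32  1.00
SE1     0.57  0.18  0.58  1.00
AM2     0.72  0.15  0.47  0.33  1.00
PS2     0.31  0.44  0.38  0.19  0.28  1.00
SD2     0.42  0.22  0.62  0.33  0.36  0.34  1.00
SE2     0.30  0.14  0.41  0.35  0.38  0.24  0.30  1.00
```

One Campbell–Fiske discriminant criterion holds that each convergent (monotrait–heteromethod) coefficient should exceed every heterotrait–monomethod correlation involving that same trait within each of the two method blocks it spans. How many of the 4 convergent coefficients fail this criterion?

Checking each validity diagonal entry against its comparison values:
AM (methods 1·2): 0.72 vs {0.26, 0.28, 0.61, 0.36, 0.57, 0.38} → pass.
PS (methods 1·2): 0.44 vs {0.26, 0.28, 0.32, 0.34, 0.18, 0.24} → pass.
SD (methods 1·2): 0.62 vs {0.61, 0.36, 0.32, 0.34, 0.58, 0.30} → pass.
SE (methods 1·2): 0.35 vs {0.57, 0.38, 0.18, 0.24, 0.58, 0.30} → fail.
1 of 4 fail.

1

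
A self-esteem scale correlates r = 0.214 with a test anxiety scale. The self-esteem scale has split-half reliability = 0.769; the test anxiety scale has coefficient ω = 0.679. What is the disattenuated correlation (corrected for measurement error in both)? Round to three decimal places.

r_true = r_obs / √(r_xx · r_yy) = 0.214 / √(0.769 × 0.679) = 0.214 / √0.522151 = 0.214 / 0.7226 ≈ 0.296.

0.296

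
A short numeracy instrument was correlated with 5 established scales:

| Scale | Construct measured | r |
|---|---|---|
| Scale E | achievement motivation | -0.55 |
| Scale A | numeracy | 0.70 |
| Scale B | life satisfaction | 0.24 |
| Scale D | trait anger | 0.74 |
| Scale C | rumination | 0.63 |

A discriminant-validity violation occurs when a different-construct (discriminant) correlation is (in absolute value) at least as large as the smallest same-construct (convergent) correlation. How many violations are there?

Convergent (same construct = numeracy): Scale A.
Smallest convergent = 0.70. Discriminant |r|: 0.55, 0.24, 0.74, 0.63; count ≥ 0.70 → 1.

1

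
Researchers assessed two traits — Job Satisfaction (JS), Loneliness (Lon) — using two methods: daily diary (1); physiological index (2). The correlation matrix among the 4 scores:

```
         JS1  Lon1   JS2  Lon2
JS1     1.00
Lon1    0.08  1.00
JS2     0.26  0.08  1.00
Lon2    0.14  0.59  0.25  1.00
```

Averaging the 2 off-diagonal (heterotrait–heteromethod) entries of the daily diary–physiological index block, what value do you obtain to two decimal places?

0.11

HTHM values (method 1 × method 2): 0.14, 0.08; mean = 0.22/2 = 0.11.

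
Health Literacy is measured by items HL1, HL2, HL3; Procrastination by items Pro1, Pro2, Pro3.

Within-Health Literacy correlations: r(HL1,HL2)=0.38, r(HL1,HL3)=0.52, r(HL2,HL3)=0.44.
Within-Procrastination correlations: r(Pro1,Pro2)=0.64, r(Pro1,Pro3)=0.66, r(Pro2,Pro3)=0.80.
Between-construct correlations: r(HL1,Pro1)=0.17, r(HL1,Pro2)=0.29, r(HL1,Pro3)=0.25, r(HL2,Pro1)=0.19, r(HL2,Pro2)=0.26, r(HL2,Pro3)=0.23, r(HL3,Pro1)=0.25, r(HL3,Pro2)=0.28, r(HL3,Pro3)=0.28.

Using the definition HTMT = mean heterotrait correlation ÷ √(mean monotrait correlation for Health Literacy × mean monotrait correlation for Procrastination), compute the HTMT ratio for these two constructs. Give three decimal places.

Mean between = 2.20/9 = 0.2444.
Mean within-HL = 1.34/3 = 0.4467; mean within-Pro = 2.10/3 = 0.7000.
Geometric mean = √(0.4467 × 0.7000) = 0.5592.
HTMT = 0.2444 / 0.5592 = 0.437.

0.437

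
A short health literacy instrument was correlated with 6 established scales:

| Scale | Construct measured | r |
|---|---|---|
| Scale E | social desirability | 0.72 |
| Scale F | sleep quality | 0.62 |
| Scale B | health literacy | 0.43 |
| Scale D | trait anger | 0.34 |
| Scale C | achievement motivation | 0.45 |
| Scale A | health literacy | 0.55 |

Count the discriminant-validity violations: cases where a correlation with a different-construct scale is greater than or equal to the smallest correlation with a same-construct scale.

Convergent (same construct = health literacy): Scale B, Scale A.
Smallest convergent = 0.43. Discriminant values: 0.72, 0.62, 0.34, 0.45; count ≥ 0.43 → 3.

3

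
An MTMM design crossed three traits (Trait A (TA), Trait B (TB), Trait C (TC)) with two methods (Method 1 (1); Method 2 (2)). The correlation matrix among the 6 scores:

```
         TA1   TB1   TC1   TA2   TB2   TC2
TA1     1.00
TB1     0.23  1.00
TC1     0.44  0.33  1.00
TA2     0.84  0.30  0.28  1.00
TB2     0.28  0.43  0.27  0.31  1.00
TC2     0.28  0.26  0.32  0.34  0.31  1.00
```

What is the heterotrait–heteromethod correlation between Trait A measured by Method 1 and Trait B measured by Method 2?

0.28

Different traits and methods: r(TA1, TB2) = 0.28.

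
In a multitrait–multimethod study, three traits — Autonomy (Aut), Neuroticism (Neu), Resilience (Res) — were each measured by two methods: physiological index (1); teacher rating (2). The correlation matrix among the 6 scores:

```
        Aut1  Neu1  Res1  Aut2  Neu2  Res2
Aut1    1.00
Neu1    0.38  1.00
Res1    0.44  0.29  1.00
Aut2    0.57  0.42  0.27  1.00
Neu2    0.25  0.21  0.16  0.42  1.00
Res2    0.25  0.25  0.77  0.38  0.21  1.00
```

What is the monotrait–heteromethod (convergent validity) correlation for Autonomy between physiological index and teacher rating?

0.57

Same trait (Aut), different methods: r(Aut1, Aut2) = 0.57.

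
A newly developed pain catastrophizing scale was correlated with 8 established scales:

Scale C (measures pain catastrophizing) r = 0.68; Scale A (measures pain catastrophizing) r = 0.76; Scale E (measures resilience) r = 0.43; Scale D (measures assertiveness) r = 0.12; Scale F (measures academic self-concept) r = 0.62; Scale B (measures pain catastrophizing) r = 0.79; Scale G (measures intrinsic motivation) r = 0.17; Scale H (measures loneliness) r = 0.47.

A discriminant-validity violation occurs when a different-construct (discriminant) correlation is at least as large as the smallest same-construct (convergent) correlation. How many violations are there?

Convergent (same construct = pain catastrophizing): Scale C, Scale A, Scale B.
Smallest convergent = 0.68. Discriminant values: 0.43, 0.12, 0.62, 0.17, 0.47; count ≥ 0.68 → 0.

0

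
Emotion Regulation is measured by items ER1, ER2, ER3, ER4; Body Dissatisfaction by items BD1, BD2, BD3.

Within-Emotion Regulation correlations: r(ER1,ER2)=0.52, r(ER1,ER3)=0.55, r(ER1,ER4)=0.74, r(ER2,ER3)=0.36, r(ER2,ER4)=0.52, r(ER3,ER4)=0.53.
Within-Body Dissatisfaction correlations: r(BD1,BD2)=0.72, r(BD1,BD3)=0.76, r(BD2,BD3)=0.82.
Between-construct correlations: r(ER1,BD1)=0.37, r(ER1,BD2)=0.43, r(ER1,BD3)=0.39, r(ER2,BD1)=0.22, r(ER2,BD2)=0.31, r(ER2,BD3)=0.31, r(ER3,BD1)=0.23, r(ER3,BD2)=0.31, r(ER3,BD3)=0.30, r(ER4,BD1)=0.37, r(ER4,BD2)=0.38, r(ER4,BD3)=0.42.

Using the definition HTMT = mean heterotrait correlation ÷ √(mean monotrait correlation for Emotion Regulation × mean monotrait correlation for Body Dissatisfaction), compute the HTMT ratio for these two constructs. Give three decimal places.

Mean between = 4.04/12 = 0.3367.
Mean within-ER = 3.22/6 = 0.5367; mean within-BD = 2.30/3 = 0.7667.
Geometric mean = √(0.5367 × 0.7667) = 0.6415.
HTMT = 0.3367 / 0.6415 = 0.525.

0.525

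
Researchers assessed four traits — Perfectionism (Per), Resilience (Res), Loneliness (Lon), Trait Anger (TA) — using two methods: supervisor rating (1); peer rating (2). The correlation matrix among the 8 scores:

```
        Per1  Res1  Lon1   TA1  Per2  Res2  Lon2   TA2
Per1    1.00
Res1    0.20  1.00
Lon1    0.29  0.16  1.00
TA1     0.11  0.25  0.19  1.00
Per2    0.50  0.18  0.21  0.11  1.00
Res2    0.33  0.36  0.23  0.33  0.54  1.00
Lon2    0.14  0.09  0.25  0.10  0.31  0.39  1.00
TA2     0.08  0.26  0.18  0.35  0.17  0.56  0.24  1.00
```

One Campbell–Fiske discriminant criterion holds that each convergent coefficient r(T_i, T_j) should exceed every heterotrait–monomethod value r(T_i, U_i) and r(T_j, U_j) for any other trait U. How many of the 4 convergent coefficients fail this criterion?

Checking each validity diagonal entry against its comparison values:
Per (methods 1·2): 0.50 vs {0.20, 0.54, 0.29, 0.31, 0.11, 0.17} → fail.
Res (methods 1·2): 0.36 vs {0.20, 0.54, 0.16, 0.39, 0.25, 0.56} → fail.
Lon (methods 1·2): 0.25 vs {0.29, 0.31, 0.16, 0.39, 0.19, 0.24} → fail.
TA (methods 1·2): 0.35 vs {0.11, 0.17, 0.25, 0.56, 0.19, 0.24} → fail.
4 of 4 fail.

4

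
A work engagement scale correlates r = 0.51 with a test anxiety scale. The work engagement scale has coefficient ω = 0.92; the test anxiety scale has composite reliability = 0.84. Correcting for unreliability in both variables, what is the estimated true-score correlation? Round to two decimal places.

r_true = r_obs / √(r_xx · r_yy) = 0.51 / √(0.92 × 0.84) = 0.51 / √0.7728 = 0.51 / 0.8791 ≈ 0.58.

0.58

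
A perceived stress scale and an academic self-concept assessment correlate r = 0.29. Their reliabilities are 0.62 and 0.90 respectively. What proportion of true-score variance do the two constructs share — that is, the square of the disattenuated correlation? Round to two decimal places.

0.15

Disattenuated r = 0.29 / √(0.62 × 0.90) = 0.29 / 0.7470 = 0.3882.
Shared true-score variance = 0.3882² = 0.1507 ≈ 0.15.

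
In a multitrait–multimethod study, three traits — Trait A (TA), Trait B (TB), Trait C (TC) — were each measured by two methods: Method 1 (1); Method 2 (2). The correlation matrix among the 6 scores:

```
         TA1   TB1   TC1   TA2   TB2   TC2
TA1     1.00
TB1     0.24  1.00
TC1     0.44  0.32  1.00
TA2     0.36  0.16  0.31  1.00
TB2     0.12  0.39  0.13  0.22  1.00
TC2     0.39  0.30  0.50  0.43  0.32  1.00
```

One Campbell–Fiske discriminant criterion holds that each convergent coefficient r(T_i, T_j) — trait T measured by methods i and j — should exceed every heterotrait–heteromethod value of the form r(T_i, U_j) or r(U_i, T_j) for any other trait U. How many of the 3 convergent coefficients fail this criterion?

1

Checking each validity diagonal entry against its comparison values:
TA (methods 1·2): 0.36 vs {0.12, 0.16, 0.39, 0.31} → fail.
TB (methods 1·2): 0.39 vs {0.16, 0.12, 0.30, 0.13} → pass.
TC (methods 1·2): 0.50 vs {0.31, 0.39, 0.13, 0.30} → pass.
1 of 3 fail.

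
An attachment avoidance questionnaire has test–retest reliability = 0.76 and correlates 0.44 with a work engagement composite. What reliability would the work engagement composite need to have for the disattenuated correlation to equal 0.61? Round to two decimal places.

r_true = r_obs / √(r_xx · r_yy) ⇒ 0.61 = 0.44 / √(0.76 · r_yy).
√(0.76 · r_yy) = 0.44 / 0.61 = 0.7213; 0.76 · r_yy = 0.5203; r_yy = 0.5203 / 0.76 ≈ 0.68.

0.68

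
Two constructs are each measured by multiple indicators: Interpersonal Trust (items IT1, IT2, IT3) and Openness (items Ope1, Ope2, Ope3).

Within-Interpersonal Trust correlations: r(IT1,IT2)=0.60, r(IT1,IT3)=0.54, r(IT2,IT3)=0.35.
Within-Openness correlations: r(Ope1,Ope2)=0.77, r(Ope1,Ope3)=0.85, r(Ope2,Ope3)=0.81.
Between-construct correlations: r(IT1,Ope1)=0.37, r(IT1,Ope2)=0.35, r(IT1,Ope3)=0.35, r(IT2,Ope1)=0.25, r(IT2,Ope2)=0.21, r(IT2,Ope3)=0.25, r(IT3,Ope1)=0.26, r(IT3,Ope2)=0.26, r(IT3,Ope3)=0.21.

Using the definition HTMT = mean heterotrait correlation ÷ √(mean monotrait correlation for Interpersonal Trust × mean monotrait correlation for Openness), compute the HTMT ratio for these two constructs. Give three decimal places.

Mean heterotrait r = 2.51/9 = 0.2789.
Mean within-IT = 1.49/3 = 0.4967; mean within-Ope = 2.43/3 = 0.8100.
Geometric mean = √(0.4967 × 0.8100) = 0.6343.
HTMT = 0.2789 / 0.6343 = 0.440.

0.440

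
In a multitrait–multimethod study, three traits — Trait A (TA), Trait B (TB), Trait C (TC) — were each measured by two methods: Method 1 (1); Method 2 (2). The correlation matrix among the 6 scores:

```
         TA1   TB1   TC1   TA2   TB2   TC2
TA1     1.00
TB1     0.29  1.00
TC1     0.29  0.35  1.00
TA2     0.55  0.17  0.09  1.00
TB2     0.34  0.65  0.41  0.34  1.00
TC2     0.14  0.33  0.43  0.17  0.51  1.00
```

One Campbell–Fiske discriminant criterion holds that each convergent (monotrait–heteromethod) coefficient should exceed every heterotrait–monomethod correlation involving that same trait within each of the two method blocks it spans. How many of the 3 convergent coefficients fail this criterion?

1

Checking each validity diagonal entry against its comparison values:
TA (methods 1·2): 0.55 vs {0.29, 0.34, 0.29, 0.17} → pass.
TB (methods 1·2): 0.65 vs {0.29, 0.34, 0.35, 0.51} → pass.
TC (methods 1·2): 0.43 vs {0.29, 0.17, 0.35, 0.51} → fail.
1 of 3 fail.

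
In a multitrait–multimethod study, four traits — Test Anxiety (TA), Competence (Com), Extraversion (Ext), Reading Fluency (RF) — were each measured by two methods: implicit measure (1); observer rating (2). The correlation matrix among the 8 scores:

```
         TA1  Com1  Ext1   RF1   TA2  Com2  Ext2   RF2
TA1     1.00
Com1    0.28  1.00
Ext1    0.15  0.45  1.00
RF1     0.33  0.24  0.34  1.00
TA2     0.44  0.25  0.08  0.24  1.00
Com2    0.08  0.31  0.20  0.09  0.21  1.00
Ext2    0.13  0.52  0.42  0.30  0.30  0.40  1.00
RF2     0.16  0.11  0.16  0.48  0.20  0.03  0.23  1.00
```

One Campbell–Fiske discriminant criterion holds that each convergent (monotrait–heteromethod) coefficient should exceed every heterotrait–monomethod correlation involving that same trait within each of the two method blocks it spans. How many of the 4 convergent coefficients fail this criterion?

2

Convergent coefficients and their comparison sets:
TA (methods 1·2): 0.44 vs {0.28, 0.21, 0.15, 0.30, 0.33, 0.20} → pass.
Com (methods 1·2): 0.31 vs {0.28, 0.21, 0.45, 0.40, 0.24, 0.03} → fail.
Ext (methods 1·2): 0.42 vs {0.15, 0.30, 0.45, 0.40, 0.34, 0.23} → fail.
RF (methods 1·2): 0.48 vs {0.33, 0.20, 0.24, 0.03, 0.34, 0.23} → pass.
2 of 4 fail.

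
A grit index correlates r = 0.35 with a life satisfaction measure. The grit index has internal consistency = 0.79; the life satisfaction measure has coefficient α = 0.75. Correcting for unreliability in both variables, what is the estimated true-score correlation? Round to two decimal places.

r_true = r_obs / √(r_xx · r_yy) = 0.35 / √(0.79 × 0.75) = 0.35 / √0.5925 = 0.35 / 0.7697 ≈ 0.45.

0.45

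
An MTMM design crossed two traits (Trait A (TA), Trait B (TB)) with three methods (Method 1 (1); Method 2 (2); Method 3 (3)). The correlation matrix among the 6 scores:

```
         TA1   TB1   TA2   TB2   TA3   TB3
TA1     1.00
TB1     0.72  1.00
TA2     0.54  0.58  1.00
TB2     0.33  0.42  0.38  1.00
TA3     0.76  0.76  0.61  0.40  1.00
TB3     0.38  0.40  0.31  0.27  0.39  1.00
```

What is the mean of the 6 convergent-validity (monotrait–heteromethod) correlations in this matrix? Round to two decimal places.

Convergent values: 0.54, 0.76, 0.61, 0.42, 0.40, 0.27; mean = 3.00/6 = 0.50.

0.50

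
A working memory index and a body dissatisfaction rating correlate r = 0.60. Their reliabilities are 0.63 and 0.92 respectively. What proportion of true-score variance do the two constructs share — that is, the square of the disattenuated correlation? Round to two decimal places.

Disattenuated r = 0.60 / √(0.63 × 0.92) = 0.60 / 0.7613 = 0.7881.
Shared true-score variance = 0.7881² = 0.6211 ≈ 0.62.

0.62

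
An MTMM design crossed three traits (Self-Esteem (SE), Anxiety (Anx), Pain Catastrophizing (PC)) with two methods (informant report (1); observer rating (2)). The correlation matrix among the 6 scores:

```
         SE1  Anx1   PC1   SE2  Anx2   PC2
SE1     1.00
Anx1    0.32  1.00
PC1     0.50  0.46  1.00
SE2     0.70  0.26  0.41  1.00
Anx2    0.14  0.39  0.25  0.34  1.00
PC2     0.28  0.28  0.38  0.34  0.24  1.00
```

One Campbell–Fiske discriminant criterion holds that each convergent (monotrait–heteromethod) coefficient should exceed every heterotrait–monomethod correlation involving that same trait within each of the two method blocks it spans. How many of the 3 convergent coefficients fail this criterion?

2

Each convergent coefficient versus the relevant comparison correlations:
SE (methods 1·2): 0.70 vs {0.32, 0.34, 0.50, 0.34} → pass.
Anx (methods 1·2): 0.39 vs {0.32, 0.34, 0.46, 0.24} → fail.
PC (methods 1·2): 0.38 vs {0.50, 0.34, 0.46, 0.24} → fail.
2 of 3 fail.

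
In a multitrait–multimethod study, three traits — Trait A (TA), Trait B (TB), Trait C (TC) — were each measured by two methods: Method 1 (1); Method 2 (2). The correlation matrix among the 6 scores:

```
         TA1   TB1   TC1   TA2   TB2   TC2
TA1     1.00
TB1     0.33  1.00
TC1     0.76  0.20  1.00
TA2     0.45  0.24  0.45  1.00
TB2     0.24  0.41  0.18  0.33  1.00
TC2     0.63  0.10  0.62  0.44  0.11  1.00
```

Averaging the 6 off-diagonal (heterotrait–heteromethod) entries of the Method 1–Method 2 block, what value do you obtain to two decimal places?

0.31

HTHM values (method 1 × method 2): 0.24, 0.63, 0.24, 0.10, 0.45, 0.18; mean = 1.84/6 = 0.31.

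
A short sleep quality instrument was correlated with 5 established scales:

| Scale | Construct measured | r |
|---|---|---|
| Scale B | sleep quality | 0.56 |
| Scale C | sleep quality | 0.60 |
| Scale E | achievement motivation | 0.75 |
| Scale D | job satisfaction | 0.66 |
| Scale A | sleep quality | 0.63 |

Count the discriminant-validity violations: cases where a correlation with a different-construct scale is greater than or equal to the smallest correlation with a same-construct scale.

2

Convergent (same construct = sleep quality): Scale B, Scale C, Scale A.
Smallest convergent = 0.56. Discriminant values: 0.75, 0.66; count ≥ 0.56 → 2.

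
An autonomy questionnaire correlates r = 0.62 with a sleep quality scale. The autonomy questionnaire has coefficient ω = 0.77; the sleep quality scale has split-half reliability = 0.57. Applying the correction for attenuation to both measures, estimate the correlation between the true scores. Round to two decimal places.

0.94

r_true = r_obs / √(r_xx · r_yy) = 0.62 / √(0.77 × 0.57) = 0.62 / √0.4389 = 0.62 / 0.6625 ≈ 0.94.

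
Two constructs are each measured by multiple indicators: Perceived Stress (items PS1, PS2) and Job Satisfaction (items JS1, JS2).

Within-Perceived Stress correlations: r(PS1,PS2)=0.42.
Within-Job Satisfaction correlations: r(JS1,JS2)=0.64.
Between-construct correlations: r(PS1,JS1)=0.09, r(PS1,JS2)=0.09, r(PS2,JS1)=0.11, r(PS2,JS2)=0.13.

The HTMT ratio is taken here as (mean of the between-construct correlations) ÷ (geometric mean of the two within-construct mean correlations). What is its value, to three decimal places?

0.203

Between-construct mean = 0.42/4 = 0.1050.
Mean within-PS = 0.42/1 = 0.4200; mean within-JS = 0.64/1 = 0.6400.
Geometric mean = √(0.4200 × 0.6400) = 0.5185.
HTMT = 0.1050 / 0.5185 = 0.203.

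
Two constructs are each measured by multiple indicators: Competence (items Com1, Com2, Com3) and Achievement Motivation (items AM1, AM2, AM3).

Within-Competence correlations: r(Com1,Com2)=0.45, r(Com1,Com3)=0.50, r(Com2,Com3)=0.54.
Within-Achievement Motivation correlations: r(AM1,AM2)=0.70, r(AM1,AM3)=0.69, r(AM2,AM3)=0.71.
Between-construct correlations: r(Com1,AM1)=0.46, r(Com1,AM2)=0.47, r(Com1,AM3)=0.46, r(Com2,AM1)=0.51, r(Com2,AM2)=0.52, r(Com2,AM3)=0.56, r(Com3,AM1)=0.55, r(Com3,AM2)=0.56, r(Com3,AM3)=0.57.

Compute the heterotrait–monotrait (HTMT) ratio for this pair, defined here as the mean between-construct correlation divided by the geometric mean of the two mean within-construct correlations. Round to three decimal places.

0.878

Mean between = 4.66/9 = 0.5178.
Mean within-Com = 1.49/3 = 0.4967; mean within-AM = 2.10/3 = 0.7000.
Geometric mean = √(0.4967 × 0.7000) = 0.5897.
HTMT = 0.5178 / 0.5897 = 0.878.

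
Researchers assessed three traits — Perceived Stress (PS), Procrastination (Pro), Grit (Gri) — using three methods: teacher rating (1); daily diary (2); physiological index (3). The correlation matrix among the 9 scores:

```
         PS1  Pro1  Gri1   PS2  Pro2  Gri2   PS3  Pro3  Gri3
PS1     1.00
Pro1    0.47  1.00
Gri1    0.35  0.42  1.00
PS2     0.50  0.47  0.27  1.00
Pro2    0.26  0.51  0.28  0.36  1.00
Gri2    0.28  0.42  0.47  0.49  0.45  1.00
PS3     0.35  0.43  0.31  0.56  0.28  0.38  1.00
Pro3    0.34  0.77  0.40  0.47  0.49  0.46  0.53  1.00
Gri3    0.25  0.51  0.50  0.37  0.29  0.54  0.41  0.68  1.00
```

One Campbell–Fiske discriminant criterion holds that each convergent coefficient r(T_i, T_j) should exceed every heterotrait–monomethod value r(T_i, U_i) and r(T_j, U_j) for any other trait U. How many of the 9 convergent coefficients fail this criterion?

Checking each validity diagonal entry against its comparison values:
PS (methods 1·2): 0.50 vs {0.47, 0.36, 0.35, 0.49} → pass.
PS (methods 1·3): 0.35 vs {0.47, 0.53, 0.35, 0.41} → fail.
PS (methods 2·3): 0.56 vs {0.36, 0.53, 0.49, 0.41} → pass.
Pro (methods 1·2): 0.51 vs {0.47, 0.36, 0.42, 0.45} → pass.
Pro (methods 1·3): 0.77 vs {0.47, 0.53, 0.42, 0.68} → pass.
Pro (methods 2·3): 0.49 vs {0.36, 0.53, 0.45, 0.68} → fail.
Gri (methods 1·2): 0.47 vs {0.35, 0.49, 0.42, 0.45} → fail.
Gri (methods 1·3): 0.50 vs {0.35, 0.41, 0.42, 0.68} → fail.
Gri (methods 2·3): 0.54 vs {0.49, 0.41, 0.45, 0.68} → fail.
5 of 9 fail.

5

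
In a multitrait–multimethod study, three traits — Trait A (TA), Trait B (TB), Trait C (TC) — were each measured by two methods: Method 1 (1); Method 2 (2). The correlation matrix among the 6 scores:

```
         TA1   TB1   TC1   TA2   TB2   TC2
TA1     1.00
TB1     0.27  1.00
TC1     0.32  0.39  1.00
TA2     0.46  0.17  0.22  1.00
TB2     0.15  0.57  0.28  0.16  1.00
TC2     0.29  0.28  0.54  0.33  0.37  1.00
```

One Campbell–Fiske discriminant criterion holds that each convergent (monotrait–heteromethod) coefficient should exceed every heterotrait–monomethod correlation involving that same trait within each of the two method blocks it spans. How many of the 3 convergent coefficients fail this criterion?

0

Convergent coefficients and their comparison sets:
TA (methods 1·2): 0.46 vs {0.27, 0.16, 0.32, 0.33} → pass.
TB (methods 1·2): 0.57 vs {0.27, 0.16, 0.39, 0.37} → pass.
TC (methods 1·2): 0.54 vs {0.32, 0.33, 0.39, 0.37} → pass.
0 of 3 fail.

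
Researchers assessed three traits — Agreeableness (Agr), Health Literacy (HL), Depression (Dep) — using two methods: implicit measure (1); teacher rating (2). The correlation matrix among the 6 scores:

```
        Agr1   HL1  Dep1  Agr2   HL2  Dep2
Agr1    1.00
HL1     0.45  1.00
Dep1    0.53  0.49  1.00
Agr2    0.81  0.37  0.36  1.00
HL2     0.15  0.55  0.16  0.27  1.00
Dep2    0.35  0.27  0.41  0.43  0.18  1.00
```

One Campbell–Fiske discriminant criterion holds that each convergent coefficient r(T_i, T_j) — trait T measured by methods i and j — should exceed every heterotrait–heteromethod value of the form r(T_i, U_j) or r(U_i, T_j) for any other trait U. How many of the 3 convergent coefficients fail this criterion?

Convergent coefficients and their comparison sets:
Agr (methods 1·2): 0.81 vs {0.15, 0.37, 0.35, 0.36} → pass.
HL (methods 1·2): 0.55 vs {0.37, 0.15, 0.27, 0.16} → pass.
Dep (methods 1·2): 0.41 vs {0.36, 0.35, 0.16, 0.27} → pass.
0 of 3 fail.

0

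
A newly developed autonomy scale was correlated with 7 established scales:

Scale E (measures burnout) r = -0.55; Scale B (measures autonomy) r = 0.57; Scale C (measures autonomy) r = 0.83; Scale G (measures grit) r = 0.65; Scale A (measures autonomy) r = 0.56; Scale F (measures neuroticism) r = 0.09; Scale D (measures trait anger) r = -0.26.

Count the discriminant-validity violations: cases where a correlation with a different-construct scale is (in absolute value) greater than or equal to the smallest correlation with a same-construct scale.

Convergent (same construct = autonomy): Scale B, Scale C, Scale A.
Smallest convergent = 0.56. Discriminant |r|: 0.55, 0.65, 0.09, 0.26; count ≥ 0.56 → 1.

1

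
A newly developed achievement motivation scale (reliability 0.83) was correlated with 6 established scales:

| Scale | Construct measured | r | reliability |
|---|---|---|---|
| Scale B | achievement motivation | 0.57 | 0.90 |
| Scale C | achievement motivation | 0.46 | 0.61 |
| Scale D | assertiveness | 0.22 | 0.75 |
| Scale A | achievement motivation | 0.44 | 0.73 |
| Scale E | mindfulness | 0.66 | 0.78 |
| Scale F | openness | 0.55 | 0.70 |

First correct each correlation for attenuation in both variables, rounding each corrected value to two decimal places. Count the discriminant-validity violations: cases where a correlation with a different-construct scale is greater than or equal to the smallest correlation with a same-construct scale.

Disattenuated r (r / √(r_scale · r_new)):
  Scale B (conv): 0.57 / √(0.90·0.83) = 0.66
  Scale C (conv): 0.46 / √(0.61·0.83) = 0.65
  Scale D (disc): 0.22 / √(0.75·0.83) = 0.28
  Scale A (conv): 0.44 / √(0.73·0.83) = 0.57
  Scale E (disc): 0.66 / √(0.78·0.83) = 0.82
  Scale F (disc): 0.55 / √(0.70·0.83) = 0.72
Smallest convergent = 0.57. Discriminant values: 0.28, 0.82, 0.72; count ≥ 0.57 → 2.

2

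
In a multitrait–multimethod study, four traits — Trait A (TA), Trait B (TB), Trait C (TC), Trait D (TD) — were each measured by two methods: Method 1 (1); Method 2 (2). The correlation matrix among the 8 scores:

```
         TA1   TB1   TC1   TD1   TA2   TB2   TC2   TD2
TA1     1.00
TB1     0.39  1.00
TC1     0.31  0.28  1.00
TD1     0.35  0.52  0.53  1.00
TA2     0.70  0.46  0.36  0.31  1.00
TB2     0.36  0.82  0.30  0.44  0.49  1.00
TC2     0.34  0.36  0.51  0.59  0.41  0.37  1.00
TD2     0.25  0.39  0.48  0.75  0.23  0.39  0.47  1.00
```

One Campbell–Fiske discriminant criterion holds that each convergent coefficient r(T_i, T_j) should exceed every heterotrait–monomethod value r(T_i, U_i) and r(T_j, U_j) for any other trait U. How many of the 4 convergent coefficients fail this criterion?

Convergent coefficients and their comparison sets:
TA (methods 1·2): 0.70 vs {0.39, 0.49, 0.31, 0.41, 0.35, 0.23} → pass.
TB (methods 1·2): 0.82 vs {0.39, 0.49, 0.28, 0.37, 0.52, 0.39} → pass.
TC (methods 1·2): 0.51 vs {0.31, 0.41, 0.28, 0.37, 0.53, 0.47} → fail.
TD (methods 1·2): 0.75 vs {0.35, 0.23, 0.52, 0.39, 0.53, 0.47} → pass.
1 of 4 fail.

1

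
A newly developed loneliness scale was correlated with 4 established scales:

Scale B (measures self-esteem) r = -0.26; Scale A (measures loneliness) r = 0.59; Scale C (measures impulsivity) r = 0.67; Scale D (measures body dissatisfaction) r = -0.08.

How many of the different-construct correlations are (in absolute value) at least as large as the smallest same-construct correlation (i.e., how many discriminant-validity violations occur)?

1

Convergent (same construct = loneliness): Scale A.
Smallest convergent = 0.59. Discriminant |r|: 0.26, 0.67, 0.08; count ≥ 0.59 → 1.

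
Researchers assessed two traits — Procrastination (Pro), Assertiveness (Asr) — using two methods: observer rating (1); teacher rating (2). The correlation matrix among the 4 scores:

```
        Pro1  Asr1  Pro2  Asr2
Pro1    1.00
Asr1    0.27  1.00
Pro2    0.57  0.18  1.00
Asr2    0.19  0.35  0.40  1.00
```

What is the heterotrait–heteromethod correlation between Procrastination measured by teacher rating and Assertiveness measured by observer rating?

0.18

Different traits and methods: r(Pro2, Asr1) = 0.18.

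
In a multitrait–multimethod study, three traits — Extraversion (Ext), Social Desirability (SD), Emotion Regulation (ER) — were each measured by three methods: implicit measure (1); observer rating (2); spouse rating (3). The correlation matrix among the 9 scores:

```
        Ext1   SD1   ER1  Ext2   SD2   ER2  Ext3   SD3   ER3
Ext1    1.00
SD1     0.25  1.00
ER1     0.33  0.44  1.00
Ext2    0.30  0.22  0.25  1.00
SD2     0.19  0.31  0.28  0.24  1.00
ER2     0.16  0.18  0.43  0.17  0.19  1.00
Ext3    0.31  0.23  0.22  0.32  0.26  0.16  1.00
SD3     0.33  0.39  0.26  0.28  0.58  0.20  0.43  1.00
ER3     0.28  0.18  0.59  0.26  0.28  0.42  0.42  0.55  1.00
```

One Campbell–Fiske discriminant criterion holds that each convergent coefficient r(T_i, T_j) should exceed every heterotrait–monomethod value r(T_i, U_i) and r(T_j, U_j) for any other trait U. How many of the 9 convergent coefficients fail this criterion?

Each convergent coefficient versus the relevant comparison correlations:
Ext (methods 1·2): 0.30 vs {0.25, 0.24, 0.33, 0.17} → fail.
Ext (methods 1·3): 0.31 vs {0.25, 0.43, 0.33, 0.42} → fail.
Ext (methods 2·3): 0.32 vs {0.24, 0.43, 0.17, 0.42} → fail.
SD (methods 1·2): 0.31 vs {0.25, 0.24, 0.44, 0.19} → fail.
SD (methods 1·3): 0.39 vs {0.25, 0.43, 0.44, 0.55} → fail.
SD (methods 2·3): 0.58 vs {0.24, 0.43, 0.19, 0.55} → pass.
ER (methods 1·2): 0.43 vs {0.33, 0.17, 0.44, 0.19} → fail.
ER (methods 1·3): 0.59 vs {0.33, 0.42, 0.44, 0.55} → pass.
ER (methods 2·3): 0.42 vs {0.17, 0.42, 0.19, 0.55} → fail.
7 of 9 fail.

7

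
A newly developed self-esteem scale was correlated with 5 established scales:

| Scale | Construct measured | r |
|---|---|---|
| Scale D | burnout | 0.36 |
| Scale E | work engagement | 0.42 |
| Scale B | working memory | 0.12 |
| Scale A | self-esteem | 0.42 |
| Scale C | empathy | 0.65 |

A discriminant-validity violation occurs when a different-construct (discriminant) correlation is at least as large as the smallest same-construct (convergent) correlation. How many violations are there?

Convergent (same construct = self-esteem): Scale A.
Smallest convergent = 0.42. Discriminant values: 0.36, 0.42, 0.12, 0.65; count ≥ 0.42 → 2.

2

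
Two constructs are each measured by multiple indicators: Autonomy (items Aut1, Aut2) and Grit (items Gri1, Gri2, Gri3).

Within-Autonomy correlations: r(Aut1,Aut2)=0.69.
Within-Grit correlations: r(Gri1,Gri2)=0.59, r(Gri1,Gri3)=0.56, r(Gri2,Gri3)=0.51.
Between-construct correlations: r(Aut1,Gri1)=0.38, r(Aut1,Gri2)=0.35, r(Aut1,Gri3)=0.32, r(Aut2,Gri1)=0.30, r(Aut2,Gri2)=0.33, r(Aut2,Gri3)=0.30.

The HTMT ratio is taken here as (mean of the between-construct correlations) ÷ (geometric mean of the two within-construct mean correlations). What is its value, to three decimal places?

Between-construct mean = 1.98/6 = 0.3300.
Mean within-Aut = 0.69/1 = 0.6900; mean within-Gri = 1.66/3 = 0.5533.
Geometric mean = √(0.6900 × 0.5533) = 0.6179.
HTMT = 0.3300 / 0.6179 = 0.534.

0.534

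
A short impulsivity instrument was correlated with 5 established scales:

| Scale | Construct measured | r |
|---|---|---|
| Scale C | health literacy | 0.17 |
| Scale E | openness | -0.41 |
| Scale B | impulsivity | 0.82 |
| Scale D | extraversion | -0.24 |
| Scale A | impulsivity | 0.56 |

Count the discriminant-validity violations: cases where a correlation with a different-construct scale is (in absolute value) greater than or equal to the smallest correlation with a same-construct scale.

Convergent (same construct = impulsivity): Scale B, Scale A.
Smallest convergent = 0.56. Discriminant |r|: 0.17, 0.41, 0.24; count ≥ 0.56 → 0.

0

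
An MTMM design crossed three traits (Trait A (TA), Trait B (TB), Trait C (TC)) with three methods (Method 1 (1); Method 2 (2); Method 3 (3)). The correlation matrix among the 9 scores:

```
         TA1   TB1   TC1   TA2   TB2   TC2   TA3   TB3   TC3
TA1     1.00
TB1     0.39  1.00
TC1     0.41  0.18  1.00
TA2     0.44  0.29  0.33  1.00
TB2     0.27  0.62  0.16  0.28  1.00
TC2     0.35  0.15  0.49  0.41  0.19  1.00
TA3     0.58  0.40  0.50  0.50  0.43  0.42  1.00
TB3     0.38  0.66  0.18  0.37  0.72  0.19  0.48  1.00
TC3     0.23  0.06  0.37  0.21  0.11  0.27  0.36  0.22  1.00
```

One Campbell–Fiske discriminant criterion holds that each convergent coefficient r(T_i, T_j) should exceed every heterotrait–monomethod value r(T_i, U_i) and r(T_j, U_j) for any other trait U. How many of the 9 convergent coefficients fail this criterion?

Checking each validity diagonal entry against its comparison values:
TA (methods 1·2): 0.44 vs {0.39, 0.28, 0.41, 0.41} → pass.
TA (methods 1·3): 0.58 vs {0.39, 0.48, 0.41, 0.36} → pass.
TA (methods 2·3): 0.50 vs {0.28, 0.48, 0.41, 0.36} → pass.
TB (methods 1·2): 0.62 vs {0.39, 0.28, 0.18, 0.19} → pass.
TB (methods 1·3): 0.66 vs {0.39, 0.48, 0.18, 0.22} → pass.
TB (methods 2·3): 0.72 vs {0.28, 0.48, 0.19, 0.22} → pass.
TC (methods 1·2): 0.49 vs {0.41, 0.41, 0.18, 0.19} → pass.
TC (methods 1·3): 0.37 vs {0.41, 0.36, 0.18, 0.22} → fail.
TC (methods 2·3): 0.27 vs {0.41, 0.36, 0.19, 0.22} → fail.
2 of 9 fail.

2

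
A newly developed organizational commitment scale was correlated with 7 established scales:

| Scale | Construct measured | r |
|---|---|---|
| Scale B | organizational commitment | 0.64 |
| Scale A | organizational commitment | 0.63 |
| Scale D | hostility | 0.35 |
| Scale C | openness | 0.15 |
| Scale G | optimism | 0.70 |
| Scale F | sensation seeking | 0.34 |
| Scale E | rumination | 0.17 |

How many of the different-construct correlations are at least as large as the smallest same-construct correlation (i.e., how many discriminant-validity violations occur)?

1

Convergent (same construct = organizational commitment): Scale B, Scale A.
Smallest convergent = 0.63. Discriminant values: 0.35, 0.15, 0.70, 0.34, 0.17; count ≥ 0.63 → 1.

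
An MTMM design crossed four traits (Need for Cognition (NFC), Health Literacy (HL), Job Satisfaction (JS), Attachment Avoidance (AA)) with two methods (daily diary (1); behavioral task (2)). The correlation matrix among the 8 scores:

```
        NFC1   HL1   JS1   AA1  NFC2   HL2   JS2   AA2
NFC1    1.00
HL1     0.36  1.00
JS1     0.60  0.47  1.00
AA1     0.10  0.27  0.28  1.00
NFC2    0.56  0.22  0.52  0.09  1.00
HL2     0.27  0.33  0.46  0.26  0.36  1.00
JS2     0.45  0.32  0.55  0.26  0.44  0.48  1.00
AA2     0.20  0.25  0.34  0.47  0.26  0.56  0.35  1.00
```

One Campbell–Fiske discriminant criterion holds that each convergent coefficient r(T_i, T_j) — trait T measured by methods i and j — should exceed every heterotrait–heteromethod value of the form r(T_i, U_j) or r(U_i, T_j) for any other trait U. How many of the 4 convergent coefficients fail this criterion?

Convergent coefficients and their comparison sets:
NFC (methods 1·2): 0.56 vs {0.27, 0.22, 0.45, 0.52, 0.20, 0.09} → pass.
HL (methods 1·2): 0.33 vs {0.22, 0.27, 0.32, 0.46, 0.25, 0.26} → fail.
JS (methods 1·2): 0.55 vs {0.52, 0.45, 0.46, 0.32, 0.34, 0.26} → pass.
AA (methods 1·2): 0.47 vs {0.09, 0.20, 0.26, 0.25, 0.26, 0.34} → pass.
1 of 4 fail.

1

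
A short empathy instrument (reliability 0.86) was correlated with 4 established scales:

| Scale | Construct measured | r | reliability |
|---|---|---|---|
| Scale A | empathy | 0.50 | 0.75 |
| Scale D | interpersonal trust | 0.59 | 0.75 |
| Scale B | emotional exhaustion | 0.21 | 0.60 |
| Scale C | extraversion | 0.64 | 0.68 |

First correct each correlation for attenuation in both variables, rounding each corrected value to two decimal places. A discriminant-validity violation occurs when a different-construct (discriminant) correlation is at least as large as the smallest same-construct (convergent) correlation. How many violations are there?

Disattenuated r (r / √(r_scale · r_new)):
  Scale A (conv): 0.50 / √(0.75·0.86) = 0.62
  Scale D (disc): 0.59 / √(0.75·0.86) = 0.73
  Scale B (disc): 0.21 / √(0.60·0.86) = 0.29
  Scale C (disc): 0.64 / √(0.68·0.86) = 0.84
Smallest convergent = 0.62. Discriminant values: 0.73, 0.29, 0.84; count ≥ 0.62 → 2.

2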